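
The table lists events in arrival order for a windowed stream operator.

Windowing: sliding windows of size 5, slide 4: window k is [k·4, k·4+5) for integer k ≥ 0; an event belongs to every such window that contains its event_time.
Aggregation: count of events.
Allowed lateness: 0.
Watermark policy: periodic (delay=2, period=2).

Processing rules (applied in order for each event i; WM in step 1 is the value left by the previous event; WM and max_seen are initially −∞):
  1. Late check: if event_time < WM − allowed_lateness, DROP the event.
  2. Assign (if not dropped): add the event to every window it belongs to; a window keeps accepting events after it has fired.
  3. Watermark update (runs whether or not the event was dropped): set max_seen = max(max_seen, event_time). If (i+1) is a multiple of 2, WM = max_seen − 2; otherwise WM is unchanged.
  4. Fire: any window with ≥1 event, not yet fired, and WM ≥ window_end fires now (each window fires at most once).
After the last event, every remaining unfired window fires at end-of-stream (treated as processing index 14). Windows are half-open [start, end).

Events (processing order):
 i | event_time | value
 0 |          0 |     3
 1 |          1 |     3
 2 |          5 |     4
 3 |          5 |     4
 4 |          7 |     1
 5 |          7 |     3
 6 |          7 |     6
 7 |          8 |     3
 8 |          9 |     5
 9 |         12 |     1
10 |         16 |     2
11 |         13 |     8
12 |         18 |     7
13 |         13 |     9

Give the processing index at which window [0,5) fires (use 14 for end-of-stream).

5

i=0 t=0 v=3: → [0,5); WM=−∞
i=1 t=1 v=3: → [0,5); WM=-1
i=2 t=5 v=4: → [4,9); WM=-1
i=3 t=5 v=4: → [4,9); WM=3
i=4 t=7 v=1: → [4,9); WM=3
i=5 t=7 v=3: → [4,9); WM=5; [0,5) fires=2
i=6 t=7 v=6: → [4,9); WM=5
i=7 t=8 v=3: → [8,13),[4,9); WM=6
i=8 t=9 v=5: → [8,13); WM=6
i=9 t=12 v=1: → [12,17),[8,13); WM=10; [4,9) fires=6
i=10 t=16 v=2: → [16,21),[12,17); WM=10
i=11 t=13 v=8: → [12,17); WM=14; [8,13) fires=3
i=12 t=18 v=7: → [16,21); WM=14
i=13 t=13 v=9: DROP (t<14-0); WM=16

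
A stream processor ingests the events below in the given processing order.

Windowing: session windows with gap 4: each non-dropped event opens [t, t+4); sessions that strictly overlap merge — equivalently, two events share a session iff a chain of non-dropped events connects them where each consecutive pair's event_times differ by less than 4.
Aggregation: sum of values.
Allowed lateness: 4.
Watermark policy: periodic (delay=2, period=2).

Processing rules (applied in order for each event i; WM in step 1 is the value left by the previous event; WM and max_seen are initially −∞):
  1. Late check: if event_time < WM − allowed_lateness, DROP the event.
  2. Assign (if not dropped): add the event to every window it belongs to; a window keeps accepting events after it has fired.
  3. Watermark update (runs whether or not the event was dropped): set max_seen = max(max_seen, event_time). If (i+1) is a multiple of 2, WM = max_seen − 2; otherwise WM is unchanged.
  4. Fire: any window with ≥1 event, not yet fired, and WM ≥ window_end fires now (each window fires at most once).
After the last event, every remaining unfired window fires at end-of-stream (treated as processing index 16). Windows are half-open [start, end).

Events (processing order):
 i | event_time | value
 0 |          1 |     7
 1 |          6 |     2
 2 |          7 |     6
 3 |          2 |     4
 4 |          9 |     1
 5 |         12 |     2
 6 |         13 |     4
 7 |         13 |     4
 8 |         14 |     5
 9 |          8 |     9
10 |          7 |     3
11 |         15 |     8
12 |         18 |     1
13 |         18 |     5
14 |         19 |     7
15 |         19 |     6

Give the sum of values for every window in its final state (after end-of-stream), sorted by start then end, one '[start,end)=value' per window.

[1,6)=11 [6,23)=60

i=0 t=1 v=7: → [1,5); WM=−∞
i=1 t=6 v=2: → [6,10); WM=4
i=2 t=7 v=6: → [6,11); WM=4
i=3 t=2 v=4: → [1,6); WM=5
i=4 t=9 v=1: → [6,13); WM=5
i=5 t=12 v=2: → [6,16); WM=10
i=6 t=13 v=4: → [6,17); WM=10
i=7 t=13 v=4: → [6,17); WM=11
i=8 t=14 v=5: → [6,18); WM=11
i=9 t=8 v=9: → [6,18); WM=12
i=10 t=7 v=3: DROP (t<12-4); WM=12
i=11 t=15 v=8: → [6,19); WM=13
i=12 t=18 v=1: → [6,22); WM=13
i=13 t=18 v=5: → [6,22); WM=16
i=14 t=19 v=7: → [6,23); WM=16
i=15 t=19 v=6: → [6,23); WM=17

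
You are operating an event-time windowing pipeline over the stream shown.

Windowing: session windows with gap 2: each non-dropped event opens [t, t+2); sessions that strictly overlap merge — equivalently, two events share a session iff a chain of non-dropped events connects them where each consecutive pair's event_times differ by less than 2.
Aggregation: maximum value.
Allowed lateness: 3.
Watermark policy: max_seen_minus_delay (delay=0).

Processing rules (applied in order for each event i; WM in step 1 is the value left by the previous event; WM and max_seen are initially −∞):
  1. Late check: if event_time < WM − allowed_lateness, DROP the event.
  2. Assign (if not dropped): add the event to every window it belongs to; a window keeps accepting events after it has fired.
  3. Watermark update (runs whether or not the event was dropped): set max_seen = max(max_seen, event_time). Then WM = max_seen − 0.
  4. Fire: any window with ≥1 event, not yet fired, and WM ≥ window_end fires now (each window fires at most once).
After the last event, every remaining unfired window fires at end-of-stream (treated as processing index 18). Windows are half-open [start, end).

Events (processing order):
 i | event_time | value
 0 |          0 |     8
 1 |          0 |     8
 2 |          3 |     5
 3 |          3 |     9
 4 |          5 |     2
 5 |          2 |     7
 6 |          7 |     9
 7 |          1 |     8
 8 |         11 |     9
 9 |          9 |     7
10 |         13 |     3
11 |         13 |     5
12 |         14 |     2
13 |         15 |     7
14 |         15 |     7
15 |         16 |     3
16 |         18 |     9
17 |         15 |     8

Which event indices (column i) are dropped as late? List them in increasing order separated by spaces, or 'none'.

7

i=0 t=0 v=8: → [0,2); WM=0
i=1 t=0 v=8: → [0,2); WM=0
i=2 t=3 v=5: → [3,5); WM=3
i=3 t=3 v=9: → [3,5); WM=3
i=4 t=5 v=2: → [5,7); WM=5
i=5 t=2 v=7: → [2,5); WM=5
i=6 t=7 v=9: → [7,9); WM=7
i=7 t=1 v=8: DROP (t<7-3); WM=7
i=8 t=11 v=9: → [11,13); WM=11
i=9 t=9 v=7: → [9,11); WM=11
i=10 t=13 v=3: → [13,15); WM=13
i=11 t=13 v=5: → [13,15); WM=13
i=12 t=14 v=2: → [13,16); WM=14
i=13 t=15 v=7: → [13,17); WM=15
i=14 t=15 v=7: → [13,17); WM=15
i=15 t=16 v=3: → [13,18); WM=16
i=16 t=18 v=9: → [18,20); WM=18
i=17 t=15 v=8: → [13,18); WM=18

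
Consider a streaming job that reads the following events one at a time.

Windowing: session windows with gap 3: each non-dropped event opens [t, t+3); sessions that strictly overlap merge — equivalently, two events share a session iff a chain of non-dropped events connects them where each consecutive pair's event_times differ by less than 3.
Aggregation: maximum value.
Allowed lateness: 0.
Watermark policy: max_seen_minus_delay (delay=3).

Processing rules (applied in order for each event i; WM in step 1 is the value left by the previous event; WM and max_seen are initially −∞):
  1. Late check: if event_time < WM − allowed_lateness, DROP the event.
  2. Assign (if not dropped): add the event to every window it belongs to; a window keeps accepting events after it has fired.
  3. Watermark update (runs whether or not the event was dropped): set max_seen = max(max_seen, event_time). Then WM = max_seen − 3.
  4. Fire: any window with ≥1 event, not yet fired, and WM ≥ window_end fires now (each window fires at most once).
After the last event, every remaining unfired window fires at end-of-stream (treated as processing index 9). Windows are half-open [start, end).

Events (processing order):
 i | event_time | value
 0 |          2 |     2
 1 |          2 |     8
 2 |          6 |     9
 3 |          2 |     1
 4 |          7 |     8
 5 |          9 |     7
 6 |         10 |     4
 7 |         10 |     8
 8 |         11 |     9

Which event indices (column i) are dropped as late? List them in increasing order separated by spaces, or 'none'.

i=0 t=2 v=2: → [2,5); WM=-1
i=1 t=2 v=8: → [2,5); WM=-1
i=2 t=6 v=9: → [6,9); WM=3
i=3 t=2 v=1: DROP (t<3-0); WM=3
i=4 t=7 v=8: → [6,10); WM=4
i=5 t=9 v=7: → [6,12); WM=6
i=6 t=10 v=4: → [6,13); WM=7
i=7 t=10 v=8: → [6,13); WM=7
i=8 t=11 v=9: → [6,14); WM=8

3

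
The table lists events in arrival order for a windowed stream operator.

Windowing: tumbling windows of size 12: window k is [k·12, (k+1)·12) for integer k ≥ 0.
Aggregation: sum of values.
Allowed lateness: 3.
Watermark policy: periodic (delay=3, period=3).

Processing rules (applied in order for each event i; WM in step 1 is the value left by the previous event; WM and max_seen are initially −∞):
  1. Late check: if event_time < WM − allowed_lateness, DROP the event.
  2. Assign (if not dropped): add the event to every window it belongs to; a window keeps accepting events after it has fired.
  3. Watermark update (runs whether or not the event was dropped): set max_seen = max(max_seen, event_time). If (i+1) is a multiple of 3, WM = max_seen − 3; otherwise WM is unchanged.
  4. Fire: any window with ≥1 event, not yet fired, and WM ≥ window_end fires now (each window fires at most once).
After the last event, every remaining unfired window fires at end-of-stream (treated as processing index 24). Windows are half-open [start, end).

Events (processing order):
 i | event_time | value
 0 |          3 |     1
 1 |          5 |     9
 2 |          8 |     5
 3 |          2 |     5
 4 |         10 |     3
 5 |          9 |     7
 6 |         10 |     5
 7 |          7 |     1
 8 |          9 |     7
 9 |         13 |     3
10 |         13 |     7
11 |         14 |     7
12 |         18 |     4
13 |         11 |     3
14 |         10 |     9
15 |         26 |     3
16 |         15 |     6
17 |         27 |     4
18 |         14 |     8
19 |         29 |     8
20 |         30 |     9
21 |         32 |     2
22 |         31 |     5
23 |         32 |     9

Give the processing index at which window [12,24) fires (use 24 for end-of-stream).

17

i=0 t=3 v=1: → [0,12); WM=−∞
i=1 t=5 v=9: → [0,12); WM=−∞
i=2 t=8 v=5: → [0,12); WM=5
i=3 t=2 v=5: → [0,12); WM=5
i=4 t=10 v=3: → [0,12); WM=5
i=5 t=9 v=7: → [0,12); WM=7
i=6 t=10 v=5: → [0,12); WM=7
i=7 t=7 v=1: → [0,12); WM=7
i=8 t=9 v=7: → [0,12); WM=7
i=9 t=13 v=3: → [12,24); WM=7
i=10 t=13 v=7: → [12,24); WM=7
i=11 t=14 v=7: → [12,24); WM=11
i=12 t=18 v=4: → [12,24); WM=11
i=13 t=11 v=3: → [0,12); WM=11
i=14 t=10 v=9: → [0,12); WM=15; [0,12) fires=55
i=15 t=26 v=3: → [24,36); WM=15
i=16 t=15 v=6: → [12,24); WM=15
i=17 t=27 v=4: → [24,36); WM=24; [12,24) fires=27
i=18 t=14 v=8: DROP (t<24-3); WM=24
i=19 t=29 v=8: → [24,36); WM=24
i=20 t=30 v=9: → [24,36); WM=27
i=21 t=32 v=2: → [24,36); WM=27
i=22 t=31 v=5: → [24,36); WM=27
i=23 t=32 v=9: → [24,36); WM=29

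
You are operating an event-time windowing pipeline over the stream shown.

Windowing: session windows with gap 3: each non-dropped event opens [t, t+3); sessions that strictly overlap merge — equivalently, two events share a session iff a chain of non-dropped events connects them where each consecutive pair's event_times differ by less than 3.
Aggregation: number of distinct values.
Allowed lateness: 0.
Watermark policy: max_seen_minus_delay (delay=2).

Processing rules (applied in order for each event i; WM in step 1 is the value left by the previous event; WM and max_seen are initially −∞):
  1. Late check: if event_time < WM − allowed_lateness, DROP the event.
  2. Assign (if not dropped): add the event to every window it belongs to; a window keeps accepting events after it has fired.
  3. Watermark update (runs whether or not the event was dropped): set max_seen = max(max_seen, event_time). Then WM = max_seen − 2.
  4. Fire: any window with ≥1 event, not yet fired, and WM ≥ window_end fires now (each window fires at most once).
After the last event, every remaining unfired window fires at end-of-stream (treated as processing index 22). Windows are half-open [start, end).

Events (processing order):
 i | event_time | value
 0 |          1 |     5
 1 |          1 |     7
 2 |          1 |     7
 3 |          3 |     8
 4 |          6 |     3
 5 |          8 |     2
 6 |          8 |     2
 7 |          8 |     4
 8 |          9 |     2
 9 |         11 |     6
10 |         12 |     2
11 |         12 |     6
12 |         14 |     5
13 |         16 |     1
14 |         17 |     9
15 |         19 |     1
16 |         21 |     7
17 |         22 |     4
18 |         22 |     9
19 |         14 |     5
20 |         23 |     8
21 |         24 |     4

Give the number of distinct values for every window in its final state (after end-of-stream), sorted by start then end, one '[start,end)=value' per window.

i=0 t=1 v=5: → [1,4); WM=-1
i=1 t=1 v=7: → [1,4); WM=-1
i=2 t=1 v=7: → [1,4); WM=-1
i=3 t=3 v=8: → [1,6); WM=1
i=4 t=6 v=3: → [6,9); WM=4
i=5 t=8 v=2: → [6,11); WM=6
i=6 t=8 v=2: → [6,11); WM=6
i=7 t=8 v=4: → [6,11); WM=6
i=8 t=9 v=2: → [6,12); WM=7
i=9 t=11 v=6: → [6,14); WM=9
i=10 t=12 v=2: → [6,15); WM=10
i=11 t=12 v=6: → [6,15); WM=10
i=12 t=14 v=5: → [6,17); WM=12
i=13 t=16 v=1: → [6,19); WM=14
i=14 t=17 v=9: → [6,20); WM=15
i=15 t=19 v=1: → [6,22); WM=17
i=16 t=21 v=7: → [6,24); WM=19
i=17 t=22 v=4: → [6,25); WM=20
i=18 t=22 v=9: → [6,25); WM=20
i=19 t=14 v=5: DROP (t<20-0); WM=20
i=20 t=23 v=8: → [6,26); WM=21
i=21 t=24 v=4: → [6,27); WM=22

[1,6)=3 [6,27)=9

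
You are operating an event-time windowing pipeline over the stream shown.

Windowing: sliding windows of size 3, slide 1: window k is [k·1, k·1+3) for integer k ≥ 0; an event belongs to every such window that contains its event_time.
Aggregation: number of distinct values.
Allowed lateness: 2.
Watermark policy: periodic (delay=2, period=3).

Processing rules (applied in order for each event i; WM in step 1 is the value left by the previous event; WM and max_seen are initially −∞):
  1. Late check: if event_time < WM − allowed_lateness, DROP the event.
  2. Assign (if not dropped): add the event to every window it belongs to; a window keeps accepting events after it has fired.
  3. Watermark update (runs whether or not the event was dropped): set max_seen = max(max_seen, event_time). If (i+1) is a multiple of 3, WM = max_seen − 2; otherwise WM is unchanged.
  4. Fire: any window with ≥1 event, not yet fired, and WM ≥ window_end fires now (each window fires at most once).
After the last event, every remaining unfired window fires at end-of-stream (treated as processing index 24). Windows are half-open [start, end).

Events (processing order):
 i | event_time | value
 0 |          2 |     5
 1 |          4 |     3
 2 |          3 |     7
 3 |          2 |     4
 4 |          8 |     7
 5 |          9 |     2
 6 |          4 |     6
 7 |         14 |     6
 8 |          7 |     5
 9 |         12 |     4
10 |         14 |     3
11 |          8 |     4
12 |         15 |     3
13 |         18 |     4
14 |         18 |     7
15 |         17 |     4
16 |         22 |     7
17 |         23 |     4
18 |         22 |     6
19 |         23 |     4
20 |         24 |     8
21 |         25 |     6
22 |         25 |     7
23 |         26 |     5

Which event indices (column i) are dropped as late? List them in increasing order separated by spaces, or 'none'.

i=0 t=2 v=5: → [2,5),[1,4),[0,3); WM=−∞
i=1 t=4 v=3: → [4,7),[3,6),[2,5); WM=−∞
i=2 t=3 v=7: → [3,6),[2,5),[1,4); WM=2
i=3 t=2 v=4: → [2,5),[1,4),[0,3); WM=2
i=4 t=8 v=7: → [8,11),[7,10),[6,9); WM=2
i=5 t=9 v=2: → [9,12),[8,11),[7,10); WM=7; [0,3) fires=2 [1,4) fires=3 [2,5) fires=4 [3,6) fires=2 [4,7) fires=1
i=6 t=4 v=6: DROP (t<7-2); WM=7
i=7 t=14 v=6: → [14,17),[13,16),[12,15); WM=7
i=8 t=7 v=5: → [7,10),[6,9),[5,8); WM=12; [5,8) fires=1 [6,9) fires=2 [7,10) fires=3 [8,11) fires=2 [9,12) fires=1
i=9 t=12 v=4: → [12,15),[11,14),[10,13); WM=12
i=10 t=14 v=3: → [14,17),[13,16),[12,15); WM=12
i=11 t=8 v=4: DROP (t<12-2); WM=12
i=12 t=15 v=3: → [15,18),[14,17),[13,16); WM=12
i=13 t=18 v=4: → [18,21),[17,20),[16,19); WM=12
i=14 t=18 v=7: → [18,21),[17,20),[16,19); WM=16; [10,13) fires=1 [11,14) fires=1 [12,15) fires=3 [13,16) fires=2
i=15 t=17 v=4: → [17,20),[16,19),[15,18); WM=16
i=16 t=22 v=7: → [22,25),[21,24),[20,23); WM=16
i=17 t=23 v=4: → [23,26),[22,25),[21,24); WM=21; [14,17) fires=2 [15,18) fires=2 [16,19) fires=2 [17,20) fires=2 [18,21) fires=2
i=18 t=22 v=6: → [22,25),[21,24),[20,23); WM=21
i=19 t=23 v=4: → [23,26),[22,25),[21,24); WM=21
i=20 t=24 v=8: → [24,27),[23,26),[22,25); WM=22
i=21 t=25 v=6: → [25,28),[24,27),[23,26); WM=22
i=22 t=25 v=7: → [25,28),[24,27),[23,26); WM=22
i=23 t=26 v=5: → [26,29),[25,28),[24,27); WM=24; [20,23) fires=2 [21,24) fires=3

6 11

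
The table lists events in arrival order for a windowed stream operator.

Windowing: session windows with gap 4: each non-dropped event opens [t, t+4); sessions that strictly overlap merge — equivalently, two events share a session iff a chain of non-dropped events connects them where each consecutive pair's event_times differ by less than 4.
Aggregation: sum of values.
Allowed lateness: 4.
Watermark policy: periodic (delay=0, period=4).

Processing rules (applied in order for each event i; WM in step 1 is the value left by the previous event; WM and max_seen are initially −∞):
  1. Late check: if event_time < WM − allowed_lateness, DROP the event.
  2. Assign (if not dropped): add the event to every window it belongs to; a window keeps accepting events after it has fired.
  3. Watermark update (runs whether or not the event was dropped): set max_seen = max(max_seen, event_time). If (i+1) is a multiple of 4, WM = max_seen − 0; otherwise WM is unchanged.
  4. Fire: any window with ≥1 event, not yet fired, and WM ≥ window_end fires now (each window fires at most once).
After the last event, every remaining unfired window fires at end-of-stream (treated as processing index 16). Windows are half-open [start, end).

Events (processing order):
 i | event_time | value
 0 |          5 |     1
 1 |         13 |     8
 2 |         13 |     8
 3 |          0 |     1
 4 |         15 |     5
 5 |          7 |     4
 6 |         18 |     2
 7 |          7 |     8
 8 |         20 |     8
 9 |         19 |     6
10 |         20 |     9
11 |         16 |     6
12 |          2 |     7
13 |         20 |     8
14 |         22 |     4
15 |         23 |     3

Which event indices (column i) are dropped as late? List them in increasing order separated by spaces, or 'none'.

5 7 12

i=0 t=5 v=1: → [5,9); WM=−∞
i=1 t=13 v=8: → [13,17); WM=−∞
i=2 t=13 v=8: → [13,17); WM=−∞
i=3 t=0 v=1: → [0,4); WM=13
i=4 t=15 v=5: → [13,19); WM=13
i=5 t=7 v=4: DROP (t<13-4); WM=13
i=6 t=18 v=2: → [13,22); WM=13
i=7 t=7 v=8: DROP (t<13-4); WM=18
i=8 t=20 v=8: → [13,24); WM=18
i=9 t=19 v=6: → [13,24); WM=18
i=10 t=20 v=9: → [13,24); WM=18
i=11 t=16 v=6: → [13,24); WM=20
i=12 t=2 v=7: DROP (t<20-4); WM=20
i=13 t=20 v=8: → [13,24); WM=20
i=14 t=22 v=4: → [13,26); WM=20
i=15 t=23 v=3: → [13,27); WM=23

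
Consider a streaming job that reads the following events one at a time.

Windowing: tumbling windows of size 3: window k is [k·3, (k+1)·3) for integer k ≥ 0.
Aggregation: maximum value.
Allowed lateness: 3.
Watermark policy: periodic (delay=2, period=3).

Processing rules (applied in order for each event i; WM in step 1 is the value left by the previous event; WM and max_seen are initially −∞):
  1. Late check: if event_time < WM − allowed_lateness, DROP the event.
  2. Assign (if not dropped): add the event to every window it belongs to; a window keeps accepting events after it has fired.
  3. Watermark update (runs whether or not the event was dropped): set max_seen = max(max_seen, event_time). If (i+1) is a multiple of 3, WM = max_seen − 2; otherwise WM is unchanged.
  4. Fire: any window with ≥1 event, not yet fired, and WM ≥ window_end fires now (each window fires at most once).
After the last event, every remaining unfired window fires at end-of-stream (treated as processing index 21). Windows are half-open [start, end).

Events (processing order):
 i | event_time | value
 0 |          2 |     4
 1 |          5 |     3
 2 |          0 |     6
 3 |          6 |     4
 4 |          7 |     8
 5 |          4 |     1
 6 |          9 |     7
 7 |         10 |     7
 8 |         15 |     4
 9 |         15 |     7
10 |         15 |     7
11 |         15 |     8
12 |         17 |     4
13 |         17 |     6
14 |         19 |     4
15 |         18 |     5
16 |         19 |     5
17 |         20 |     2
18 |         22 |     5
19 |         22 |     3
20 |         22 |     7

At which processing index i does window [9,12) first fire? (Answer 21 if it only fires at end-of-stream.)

i=0 t=2 v=4: → [0,3); WM=−∞
i=1 t=5 v=3: → [3,6); WM=−∞
i=2 t=0 v=6: → [0,3); WM=3; [0,3) fires=6
i=3 t=6 v=4: → [6,9); WM=3
i=4 t=7 v=8: → [6,9); WM=3
i=5 t=4 v=1: → [3,6); WM=5
i=6 t=9 v=7: → [9,12); WM=5
i=7 t=10 v=7: → [9,12); WM=5
i=8 t=15 v=4: → [15,18); WM=13; [3,6) fires=3 [6,9) fires=8 [9,12) fires=7
i=9 t=15 v=7: → [15,18); WM=13
i=10 t=15 v=7: → [15,18); WM=13
i=11 t=15 v=8: → [15,18); WM=13
i=12 t=17 v=4: → [15,18); WM=13
i=13 t=17 v=6: → [15,18); WM=13
i=14 t=19 v=4: → [18,21); WM=17
i=15 t=18 v=5: → [18,21); WM=17
i=16 t=19 v=5: → [18,21); WM=17
i=17 t=20 v=2: → [18,21); WM=18; [15,18) fires=8
i=18 t=22 v=5: → [21,24); WM=18
i=19 t=22 v=3: → [21,24); WM=18
i=20 t=22 v=7: → [21,24); WM=20

8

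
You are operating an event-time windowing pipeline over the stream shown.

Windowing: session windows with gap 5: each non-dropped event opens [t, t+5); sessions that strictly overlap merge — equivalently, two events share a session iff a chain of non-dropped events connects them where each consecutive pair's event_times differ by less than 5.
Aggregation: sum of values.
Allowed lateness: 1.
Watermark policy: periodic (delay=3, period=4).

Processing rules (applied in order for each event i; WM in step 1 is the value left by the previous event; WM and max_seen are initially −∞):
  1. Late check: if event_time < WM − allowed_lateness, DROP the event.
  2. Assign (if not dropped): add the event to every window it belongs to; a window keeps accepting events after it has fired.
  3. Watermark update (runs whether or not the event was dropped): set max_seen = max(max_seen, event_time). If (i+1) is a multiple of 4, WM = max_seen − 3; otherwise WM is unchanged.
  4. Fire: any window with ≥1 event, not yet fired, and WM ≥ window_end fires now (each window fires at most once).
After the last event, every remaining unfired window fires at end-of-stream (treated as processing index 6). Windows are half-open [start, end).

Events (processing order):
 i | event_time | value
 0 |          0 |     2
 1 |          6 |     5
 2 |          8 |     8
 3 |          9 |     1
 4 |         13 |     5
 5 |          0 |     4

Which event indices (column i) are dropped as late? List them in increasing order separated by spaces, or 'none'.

i=0 t=0 v=2: → [0,5); WM=−∞
i=1 t=6 v=5: → [6,11); WM=−∞
i=2 t=8 v=8: → [6,13); WM=−∞
i=3 t=9 v=1: → [6,14); WM=6
i=4 t=13 v=5: → [6,18); WM=6
i=5 t=0 v=4: DROP (t<6-1); WM=6

5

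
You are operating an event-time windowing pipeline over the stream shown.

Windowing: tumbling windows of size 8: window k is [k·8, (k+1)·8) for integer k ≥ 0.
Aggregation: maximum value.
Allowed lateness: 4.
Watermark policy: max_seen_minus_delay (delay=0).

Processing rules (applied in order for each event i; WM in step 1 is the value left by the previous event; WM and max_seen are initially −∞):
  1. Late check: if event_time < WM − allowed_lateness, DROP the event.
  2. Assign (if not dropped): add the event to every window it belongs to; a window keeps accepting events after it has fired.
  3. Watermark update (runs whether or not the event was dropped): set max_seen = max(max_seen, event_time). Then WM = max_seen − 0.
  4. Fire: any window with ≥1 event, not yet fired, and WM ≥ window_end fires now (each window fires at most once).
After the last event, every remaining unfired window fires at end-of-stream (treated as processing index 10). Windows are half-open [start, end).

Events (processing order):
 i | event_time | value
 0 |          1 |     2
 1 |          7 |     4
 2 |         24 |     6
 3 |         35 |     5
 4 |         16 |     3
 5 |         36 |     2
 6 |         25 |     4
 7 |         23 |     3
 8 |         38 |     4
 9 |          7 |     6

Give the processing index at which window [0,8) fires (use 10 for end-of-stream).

2

i=0 t=1 v=2: → [0,8); WM=1
i=1 t=7 v=4: → [0,8); WM=7
i=2 t=24 v=6: → [24,32); WM=24; [0,8) fires=4
i=3 t=35 v=5: → [32,40); WM=35; [24,32) fires=6
i=4 t=16 v=3: DROP (t<35-4); WM=35
i=5 t=36 v=2: → [32,40); WM=36
i=6 t=25 v=4: DROP (t<36-4); WM=36
i=7 t=23 v=3: DROP (t<36-4); WM=36
i=8 t=38 v=4: → [32,40); WM=38
i=9 t=7 v=6: DROP (t<38-4); WM=38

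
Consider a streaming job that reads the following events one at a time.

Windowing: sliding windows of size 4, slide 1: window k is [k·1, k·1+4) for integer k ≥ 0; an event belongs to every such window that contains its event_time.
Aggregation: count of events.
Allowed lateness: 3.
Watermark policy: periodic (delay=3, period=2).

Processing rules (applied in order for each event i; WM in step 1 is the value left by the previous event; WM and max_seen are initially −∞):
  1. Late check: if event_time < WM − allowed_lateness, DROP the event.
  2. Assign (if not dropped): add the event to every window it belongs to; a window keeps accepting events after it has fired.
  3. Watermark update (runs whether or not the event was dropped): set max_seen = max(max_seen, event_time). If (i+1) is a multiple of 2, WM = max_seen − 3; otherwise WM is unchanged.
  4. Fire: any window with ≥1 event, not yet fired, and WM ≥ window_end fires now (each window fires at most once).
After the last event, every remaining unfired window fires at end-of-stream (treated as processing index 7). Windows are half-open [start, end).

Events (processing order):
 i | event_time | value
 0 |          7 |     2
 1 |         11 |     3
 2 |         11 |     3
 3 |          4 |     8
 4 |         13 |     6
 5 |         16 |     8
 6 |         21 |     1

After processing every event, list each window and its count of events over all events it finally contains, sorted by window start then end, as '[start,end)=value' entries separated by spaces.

i=0 t=7 v=2: → [7,11),[6,10),[5,9),[4,8); WM=−∞
i=1 t=11 v=3: → [11,15),[10,14),[9,13),[8,12); WM=8; [4,8) fires=1
i=2 t=11 v=3: → [11,15),[10,14),[9,13),[8,12); WM=8
i=3 t=4 v=8: DROP (t<8-3); WM=8
i=4 t=13 v=6: → [13,17),[12,16),[11,15),[10,14); WM=8
i=5 t=16 v=8: → [16,20),[15,19),[14,18),[13,17); WM=13; [5,9) fires=1 [6,10) fires=1 [7,11) fires=1 [8,12) fires=2 [9,13) fires=2
i=6 t=21 v=1: → [21,25),[20,24),[19,23),[18,22); WM=13

[4,8)=1 [5,9)=1 [6,10)=1 [7,11)=1 [8,12)=2 [9,13)=2 [10,14)=3 [11,15)=3 [12,16)=1 [13,17)=2 [14,18)=1 [15,19)=1 [16,20)=1 [18,22)=1 [19,23)=1 [20,24)=1 [21,25)=1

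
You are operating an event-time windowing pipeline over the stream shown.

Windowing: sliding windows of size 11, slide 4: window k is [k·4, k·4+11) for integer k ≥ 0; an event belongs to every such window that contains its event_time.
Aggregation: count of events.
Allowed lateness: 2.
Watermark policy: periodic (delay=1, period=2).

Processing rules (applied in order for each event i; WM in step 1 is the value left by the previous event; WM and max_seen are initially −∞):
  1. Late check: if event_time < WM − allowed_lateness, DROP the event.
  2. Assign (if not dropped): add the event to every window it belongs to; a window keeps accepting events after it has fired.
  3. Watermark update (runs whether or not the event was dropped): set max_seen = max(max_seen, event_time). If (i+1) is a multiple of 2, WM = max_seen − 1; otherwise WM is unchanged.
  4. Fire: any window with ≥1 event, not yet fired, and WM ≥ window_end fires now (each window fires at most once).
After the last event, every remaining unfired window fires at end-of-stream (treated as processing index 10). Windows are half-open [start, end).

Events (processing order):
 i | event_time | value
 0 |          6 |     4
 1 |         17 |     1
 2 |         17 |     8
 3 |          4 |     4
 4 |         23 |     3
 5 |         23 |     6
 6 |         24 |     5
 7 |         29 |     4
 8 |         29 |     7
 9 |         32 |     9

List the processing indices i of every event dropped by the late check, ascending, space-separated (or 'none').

3

i=0 t=6 v=4: → [4,15),[0,11); WM=−∞
i=1 t=17 v=1: → [16,27),[12,23),[8,19); WM=16; [0,11) fires=1 [4,15) fires=1
i=2 t=17 v=8: → [16,27),[12,23),[8,19); WM=16
i=3 t=4 v=4: DROP (t<16-2); WM=16
i=4 t=23 v=3: → [20,31),[16,27); WM=16
i=5 t=23 v=6: → [20,31),[16,27); WM=22; [8,19) fires=2
i=6 t=24 v=5: → [24,35),[20,31),[16,27); WM=22
i=7 t=29 v=4: → [28,39),[24,35),[20,31); WM=28; [12,23) fires=2 [16,27) fires=5
i=8 t=29 v=7: → [28,39),[24,35),[20,31); WM=28
i=9 t=32 v=9: → [32,43),[28,39),[24,35); WM=31; [20,31) fires=5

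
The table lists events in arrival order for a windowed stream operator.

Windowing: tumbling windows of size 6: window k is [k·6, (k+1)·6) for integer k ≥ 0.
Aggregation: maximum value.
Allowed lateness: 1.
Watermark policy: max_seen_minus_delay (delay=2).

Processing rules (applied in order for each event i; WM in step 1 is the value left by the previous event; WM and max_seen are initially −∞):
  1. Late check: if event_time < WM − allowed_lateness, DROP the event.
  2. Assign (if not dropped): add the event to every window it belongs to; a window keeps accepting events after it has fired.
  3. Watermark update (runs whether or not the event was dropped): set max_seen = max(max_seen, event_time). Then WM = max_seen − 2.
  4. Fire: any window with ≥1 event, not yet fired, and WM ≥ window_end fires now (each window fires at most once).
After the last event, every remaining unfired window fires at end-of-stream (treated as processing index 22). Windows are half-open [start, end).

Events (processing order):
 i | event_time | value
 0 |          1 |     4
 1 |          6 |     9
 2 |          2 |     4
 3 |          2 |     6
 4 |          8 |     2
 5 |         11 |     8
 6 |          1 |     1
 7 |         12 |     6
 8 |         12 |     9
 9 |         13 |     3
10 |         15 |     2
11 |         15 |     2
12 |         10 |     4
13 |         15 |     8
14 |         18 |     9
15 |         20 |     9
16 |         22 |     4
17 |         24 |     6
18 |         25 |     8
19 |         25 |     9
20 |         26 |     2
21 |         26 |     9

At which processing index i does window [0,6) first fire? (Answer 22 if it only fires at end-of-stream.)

4

i=0 t=1 v=4: → [0,6); WM=-1
i=1 t=6 v=9: → [6,12); WM=4
i=2 t=2 v=4: DROP (t<4-1); WM=4
i=3 t=2 v=6: DROP (t<4-1); WM=4
i=4 t=8 v=2: → [6,12); WM=6; [0,6) fires=4
i=5 t=11 v=8: → [6,12); WM=9
i=6 t=1 v=1: DROP (t<9-1); WM=9
i=7 t=12 v=6: → [12,18); WM=10
i=8 t=12 v=9: → [12,18); WM=10
i=9 t=13 v=3: → [12,18); WM=11
i=10 t=15 v=2: → [12,18); WM=13; [6,12) fires=9
i=11 t=15 v=2: → [12,18); WM=13
i=12 t=10 v=4: DROP (t<13-1); WM=13
i=13 t=15 v=8: → [12,18); WM=13
i=14 t=18 v=9: → [18,24); WM=16
i=15 t=20 v=9: → [18,24); WM=18; [12,18) fires=9
i=16 t=22 v=4: → [18,24); WM=20
i=17 t=24 v=6: → [24,30); WM=22
i=18 t=25 v=8: → [24,30); WM=23
i=19 t=25 v=9: → [24,30); WM=23
i=20 t=26 v=2: → [24,30); WM=24; [18,24) fires=9
i=21 t=26 v=9: → [24,30); WM=24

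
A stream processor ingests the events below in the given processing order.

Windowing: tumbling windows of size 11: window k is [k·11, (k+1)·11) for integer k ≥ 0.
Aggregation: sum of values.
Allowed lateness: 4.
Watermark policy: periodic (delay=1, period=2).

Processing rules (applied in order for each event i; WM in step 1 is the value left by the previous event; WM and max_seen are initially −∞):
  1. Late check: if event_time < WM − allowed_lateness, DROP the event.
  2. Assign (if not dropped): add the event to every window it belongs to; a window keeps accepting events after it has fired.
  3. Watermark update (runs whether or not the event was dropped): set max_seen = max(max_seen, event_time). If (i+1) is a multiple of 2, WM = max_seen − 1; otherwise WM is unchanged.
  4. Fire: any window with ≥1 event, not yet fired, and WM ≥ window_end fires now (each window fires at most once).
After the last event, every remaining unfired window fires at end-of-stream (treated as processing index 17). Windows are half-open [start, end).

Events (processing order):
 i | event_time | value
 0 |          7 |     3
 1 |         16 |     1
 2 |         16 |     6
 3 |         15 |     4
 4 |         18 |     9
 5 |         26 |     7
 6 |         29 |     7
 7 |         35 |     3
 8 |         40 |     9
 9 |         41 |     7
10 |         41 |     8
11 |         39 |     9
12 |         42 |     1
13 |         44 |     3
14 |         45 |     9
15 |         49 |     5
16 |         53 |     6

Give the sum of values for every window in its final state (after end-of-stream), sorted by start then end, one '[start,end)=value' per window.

i=0 t=7 v=3: → [0,11); WM=−∞
i=1 t=16 v=1: → [11,22); WM=15; [0,11) fires=3
i=2 t=16 v=6: → [11,22); WM=15
i=3 t=15 v=4: → [11,22); WM=15
i=4 t=18 v=9: → [11,22); WM=15
i=5 t=26 v=7: → [22,33); WM=25; [11,22) fires=20
i=6 t=29 v=7: → [22,33); WM=25
i=7 t=35 v=3: → [33,44); WM=34; [22,33) fires=14
i=8 t=40 v=9: → [33,44); WM=34
i=9 t=41 v=7: → [33,44); WM=40
i=10 t=41 v=8: → [33,44); WM=40
i=11 t=39 v=9: → [33,44); WM=40
i=12 t=42 v=1: → [33,44); WM=40
i=13 t=44 v=3: → [44,55); WM=43
i=14 t=45 v=9: → [44,55); WM=43
i=15 t=49 v=5: → [44,55); WM=48; [33,44) fires=37
i=16 t=53 v=6: → [44,55); WM=48

[0,11)=3 [11,22)=20 [22,33)=14 [33,44)=37 [44,55)=23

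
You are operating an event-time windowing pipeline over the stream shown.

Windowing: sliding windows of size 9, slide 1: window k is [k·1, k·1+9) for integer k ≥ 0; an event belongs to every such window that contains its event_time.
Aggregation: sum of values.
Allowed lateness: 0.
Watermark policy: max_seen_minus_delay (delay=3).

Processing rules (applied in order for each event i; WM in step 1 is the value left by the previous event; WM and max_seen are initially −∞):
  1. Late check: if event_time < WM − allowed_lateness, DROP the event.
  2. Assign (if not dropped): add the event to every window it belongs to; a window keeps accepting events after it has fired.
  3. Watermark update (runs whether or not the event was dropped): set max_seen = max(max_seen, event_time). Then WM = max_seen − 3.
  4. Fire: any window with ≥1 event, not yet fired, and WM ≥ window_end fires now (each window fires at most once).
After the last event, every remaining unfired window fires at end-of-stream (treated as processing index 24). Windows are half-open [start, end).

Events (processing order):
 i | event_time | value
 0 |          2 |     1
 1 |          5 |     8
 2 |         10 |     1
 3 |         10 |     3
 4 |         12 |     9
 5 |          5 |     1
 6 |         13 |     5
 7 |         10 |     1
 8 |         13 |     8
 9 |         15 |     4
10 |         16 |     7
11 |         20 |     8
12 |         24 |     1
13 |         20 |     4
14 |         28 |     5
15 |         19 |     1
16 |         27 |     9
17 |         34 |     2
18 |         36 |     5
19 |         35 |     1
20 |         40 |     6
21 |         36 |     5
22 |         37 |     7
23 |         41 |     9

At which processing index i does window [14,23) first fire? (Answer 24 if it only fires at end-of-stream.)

14

i=0 t=2 v=1: → [2,11),[1,10),[0,9); WM=-1
i=1 t=5 v=8: → [5,14),[4,13),[3,12),[2,11),[1,10),[0,9); WM=2
i=2 t=10 v=1: → [10,19),[9,18),[8,17),[7,16),[6,15),[5,14),[4,13),[3,12),[2,11); WM=7
i=3 t=10 v=3: → [10,19),[9,18),[8,17),[7,16),[6,15),[5,14),[4,13),[3,12),[2,11); WM=7
i=4 t=12 v=9: → [12,21),[11,20),[10,19),[9,18),[8,17),[7,16),[6,15),[5,14),[4,13); WM=9; [0,9) fires=9
i=5 t=5 v=1: DROP (t<9-0); WM=9
i=6 t=13 v=5: → [13,22),[12,21),[11,20),[10,19),[9,18),[8,17),[7,16),[6,15),[5,14); WM=10; [1,10) fires=9
i=7 t=10 v=1: → [10,19),[9,18),[8,17),[7,16),[6,15),[5,14),[4,13),[3,12),[2,11); WM=10
i=8 t=13 v=8: → [13,22),[12,21),[11,20),[10,19),[9,18),[8,17),[7,16),[6,15),[5,14); WM=10
i=9 t=15 v=4: → [15,24),[14,23),[13,22),[12,21),[11,20),[10,19),[9,18),[8,17),[7,16); WM=12; [2,11) fires=14 [3,12) fires=13
i=10 t=16 v=7: → [16,25),[15,24),[14,23),[13,22),[12,21),[11,20),[10,19),[9,18),[8,17); WM=13; [4,13) fires=22
i=11 t=20 v=8: → [20,29),[19,28),[18,27),[17,26),[16,25),[15,24),[14,23),[13,22),[12,21); WM=17; [5,14) fires=35 [6,15) fires=27 [7,16) fires=31 [8,17) fires=38
i=12 t=24 v=1: → [24,33),[23,32),[22,31),[21,30),[20,29),[19,28),[18,27),[17,26),[16,25); WM=21; [9,18) fires=38 [10,19) fires=38 [11,20) fires=33 [12,21) fires=41
i=13 t=20 v=4: DROP (t<21-0); WM=21
i=14 t=28 v=5: → [28,37),[27,36),[26,35),[25,34),[24,33),[23,32),[22,31),[21,30),[20,29); WM=25; [13,22) fires=32 [14,23) fires=19 [15,24) fires=19 [16,25) fires=16
i=15 t=19 v=1: DROP (t<25-0); WM=25
i=16 t=27 v=9: → [27,36),[26,35),[25,34),[24,33),[23,32),[22,31),[21,30),[20,29),[19,28); WM=25
i=17 t=34 v=2: → [34,43),[33,42),[32,41),[31,40),[30,39),[29,38),[28,37),[27,36),[26,35); WM=31; [17,26) fires=9 [18,27) fires=9 [19,28) fires=18 [20,29) fires=23 [21,30) fires=15 [22,31) fires=15
i=18 t=36 v=5: → [36,45),[35,44),[34,43),[33,42),[32,41),[31,40),[30,39),[29,38),[28,37); WM=33; [23,32) fires=15 [24,33) fires=15
i=19 t=35 v=1: → [35,44),[34,43),[33,42),[32,41),[31,40),[30,39),[29,38),[28,37),[27,36); WM=33
i=20 t=40 v=6: → [40,49),[39,48),[38,47),[37,46),[36,45),[35,44),[34,43),[33,42),[32,41); WM=37; [25,34) fires=14 [26,35) fires=16 [27,36) fires=17 [28,37) fires=13
i=21 t=36 v=5: DROP (t<37-0); WM=37
i=22 t=37 v=7: → [37,46),[36,45),[35,44),[34,43),[33,42),[32,41),[31,40),[30,39),[29,38); WM=37
i=23 t=41 v=9: → [41,50),[40,49),[39,48),[38,47),[37,46),[36,45),[35,44),[34,43),[33,42); WM=38; [29,38) fires=15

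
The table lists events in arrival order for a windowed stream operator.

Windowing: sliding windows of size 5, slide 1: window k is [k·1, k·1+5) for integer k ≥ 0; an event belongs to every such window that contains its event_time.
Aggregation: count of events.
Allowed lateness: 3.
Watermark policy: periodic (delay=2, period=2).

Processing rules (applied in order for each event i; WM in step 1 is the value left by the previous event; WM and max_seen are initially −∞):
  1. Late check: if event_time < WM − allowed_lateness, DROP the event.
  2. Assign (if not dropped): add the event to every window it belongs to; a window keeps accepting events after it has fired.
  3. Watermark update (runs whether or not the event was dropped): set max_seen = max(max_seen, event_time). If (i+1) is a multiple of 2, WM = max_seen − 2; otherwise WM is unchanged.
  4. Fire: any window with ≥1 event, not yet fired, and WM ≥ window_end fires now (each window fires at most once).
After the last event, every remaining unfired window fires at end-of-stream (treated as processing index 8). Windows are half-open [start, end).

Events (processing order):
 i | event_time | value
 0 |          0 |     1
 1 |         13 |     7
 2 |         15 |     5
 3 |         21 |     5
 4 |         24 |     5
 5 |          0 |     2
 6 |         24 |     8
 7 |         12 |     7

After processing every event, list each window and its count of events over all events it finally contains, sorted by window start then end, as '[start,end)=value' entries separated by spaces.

[0,5)=1 [9,14)=1 [10,15)=1 [11,16)=2 [12,17)=2 [13,18)=2 [14,19)=1 [15,20)=1 [17,22)=1 [18,23)=1 [19,24)=1 [20,25)=3 [21,26)=3 [22,27)=2 [23,28)=2 [24,29)=2

i=0 t=0 v=1: → [0,5); WM=−∞
i=1 t=13 v=7: → [13,18),[12,17),[11,16),[10,15),[9,14); WM=11; [0,5) fires=1
i=2 t=15 v=5: → [15,20),[14,19),[13,18),[12,17),[11,16); WM=11
i=3 t=21 v=5: → [21,26),[20,25),[19,24),[18,23),[17,22); WM=19; [9,14) fires=1 [10,15) fires=1 [11,16) fires=2 [12,17) fires=2 [13,18) fires=2 [14,19) fires=1
i=4 t=24 v=5: → [24,29),[23,28),[22,27),[21,26),[20,25); WM=19
i=5 t=0 v=2: DROP (t<19-3); WM=22; [15,20) fires=1 [17,22) fires=1
i=6 t=24 v=8: → [24,29),[23,28),[22,27),[21,26),[20,25); WM=22
i=7 t=12 v=7: DROP (t<22-3); WM=22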